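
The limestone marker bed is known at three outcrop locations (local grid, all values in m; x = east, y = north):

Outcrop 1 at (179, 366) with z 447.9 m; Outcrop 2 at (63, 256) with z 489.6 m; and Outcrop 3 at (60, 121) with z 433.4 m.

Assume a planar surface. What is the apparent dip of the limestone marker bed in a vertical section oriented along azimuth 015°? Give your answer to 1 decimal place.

Let the plane be z = a·x + b·y + c.
Outcrop 2−Outcrop 1: −116a − 110b = 41.7;  Outcrop 3−Outcrop 1: −119a − 245b = −14.5.
Solving gives a = −0.77048, b = 0.43342.
Unit vector along 015° is (sin 15°, cos 15°) = (0.2588, 0.9659).
Slope in that direction = a·(0.2588) + b·(0.9659) = 0.21923.
Apparent dip = arctan|0.21923| = 12.4° (true dip is 41.5°, so apparent ≤ true as expected).

12.4°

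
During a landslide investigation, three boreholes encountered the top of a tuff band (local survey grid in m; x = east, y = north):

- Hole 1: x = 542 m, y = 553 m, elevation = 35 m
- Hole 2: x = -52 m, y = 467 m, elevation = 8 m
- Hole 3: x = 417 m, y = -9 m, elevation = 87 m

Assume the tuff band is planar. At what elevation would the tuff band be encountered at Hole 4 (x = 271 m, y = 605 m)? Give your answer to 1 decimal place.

Let the plane be z = a·x + b·y + c.
Hole 2−Hole 1: −594a − 86b = −27;  Hole 3−Hole 1: −125a − 562b = 52.
Solving gives a = 0.06081, b = −0.10605.
Then c = 35 − a·542 − b·553 = 60.69.
At (271, 605): z = 16.5 − 64.2 + 60.69 = 13.0 m.

13.0 m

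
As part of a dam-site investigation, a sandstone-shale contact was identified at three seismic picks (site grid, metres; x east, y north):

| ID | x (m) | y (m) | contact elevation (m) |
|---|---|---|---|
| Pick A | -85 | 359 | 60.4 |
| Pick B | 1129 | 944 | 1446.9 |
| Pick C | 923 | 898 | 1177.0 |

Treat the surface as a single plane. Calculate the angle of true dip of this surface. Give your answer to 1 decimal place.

57.9°

Two edge vectors: Pick A→Pick B = (1214, 585, 1386.5), Pick A→Pick C = (1008, 539, 1116.6).
Normal n = (Pick A→Pick B) × (Pick A→Pick C) = (-94112.5, 42039.6, 64666).
So ∂z/∂x = −n_x/n_z = 1.45536 and ∂z/∂y = −n_y/n_z = −0.65010.
Gradient magnitude |∇z| = √(a² + b²) = √(2.11808 + 0.42263) = 1.59396.
True dip = arctan(1.59396) = 57.9°, dipping toward WNW (azimuth ≈ 294°).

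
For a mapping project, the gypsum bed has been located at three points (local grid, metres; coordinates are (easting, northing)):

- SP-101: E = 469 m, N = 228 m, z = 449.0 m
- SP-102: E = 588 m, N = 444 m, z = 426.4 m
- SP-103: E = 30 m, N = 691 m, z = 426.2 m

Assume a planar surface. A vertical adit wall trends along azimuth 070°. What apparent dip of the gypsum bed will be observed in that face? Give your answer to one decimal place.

Let the plane be z = a·E + b·N + c.
SP-102−SP-101: 119a + 216b = −22.6;  SP-103−SP-101: −439a + 463b = −22.8.
Solving gives a = −0.03695, b = −0.08428.
Unit vector along 070° is (sin 70°, cos 70°) = (0.9397, 0.3420).
Slope in that direction = a·(0.9397) + b·(0.3420) = −0.06354.
Apparent dip = arctan|0.06354| = 3.6° (true dip is 5.3°, so apparent ≤ true as expected).

3.6°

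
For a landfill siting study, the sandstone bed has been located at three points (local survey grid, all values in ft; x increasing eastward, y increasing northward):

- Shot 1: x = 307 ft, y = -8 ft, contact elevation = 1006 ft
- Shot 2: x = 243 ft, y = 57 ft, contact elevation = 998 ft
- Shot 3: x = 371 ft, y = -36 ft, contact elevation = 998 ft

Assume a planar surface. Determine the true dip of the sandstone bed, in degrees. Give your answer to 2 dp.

Two edge vectors: Shot 1→Shot 2 = (-64, 65, -8), Shot 1→Shot 3 = (64, -28, -8).
Normal n = (Shot 1→Shot 2) × (Shot 1→Shot 3) = (-744, -1024, -2368).
So ∂z/∂x = −n_x/n_z = −0.31419 and ∂z/∂y = −n_y/n_z = −0.43243.
Gradient magnitude |∇z| = √(a² + b²) = √(0.09871 + 0.18700) = 0.53452.
True dip = arctan(0.53452) = 28.13°, dipping toward NE (azimuth ≈ 036°).

28.13°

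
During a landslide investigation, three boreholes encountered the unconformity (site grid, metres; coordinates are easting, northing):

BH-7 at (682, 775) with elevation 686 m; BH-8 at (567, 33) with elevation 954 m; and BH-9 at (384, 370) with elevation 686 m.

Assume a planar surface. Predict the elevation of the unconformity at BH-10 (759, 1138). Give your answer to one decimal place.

567.8 m

Let the plane be z = a·easting + b·northing + c.
BH-8−BH-7: −115a − 742b = 268;  BH-9−BH-7: −298a − 405b = 0.
Solving gives a = 0.621860, b = −0.457566.
Then c = 686 − a·682 − b·775 = 616.51.
At (759, 1138): z = 472.0 − 520.7 + 616.51 = 567.8 m.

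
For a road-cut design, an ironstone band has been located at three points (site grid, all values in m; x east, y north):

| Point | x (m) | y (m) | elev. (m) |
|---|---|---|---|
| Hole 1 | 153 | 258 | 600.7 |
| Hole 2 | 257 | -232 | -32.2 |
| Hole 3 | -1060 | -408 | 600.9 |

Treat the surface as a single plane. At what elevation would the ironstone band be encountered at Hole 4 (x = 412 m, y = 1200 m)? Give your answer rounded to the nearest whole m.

1526 m

Two edge vectors: Hole 1→Hole 2 = (104, -490, -632.9), Hole 1→Hole 3 = (-1213, -666, 0.2).
Normal n = (Hole 1→Hole 2) × (Hole 1→Hole 3) = (-421609.4, 767686.9, -663634).
So ∂z/∂x = −n_x/n_z = −0.63530 and ∂z/∂y = −n_y/n_z = 1.15679.
Intercept c from Hole 1: 600.7 + 97.20 − 298.45 = 399.45.
At (412, 1200): z = −261.7 + 1388.2 + 399.45 = 1525.9 m.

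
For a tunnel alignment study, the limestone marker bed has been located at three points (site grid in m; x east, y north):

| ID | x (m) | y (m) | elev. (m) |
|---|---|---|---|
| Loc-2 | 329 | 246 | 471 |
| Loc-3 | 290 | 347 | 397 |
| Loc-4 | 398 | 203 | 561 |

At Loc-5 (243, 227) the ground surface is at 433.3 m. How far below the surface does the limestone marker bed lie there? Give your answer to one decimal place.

Let the plane be z = a·x + b·y + c.
Loc-3−Loc-2: −39a + 101b = −74;  Loc-4−Loc-2: 69a − 43b = 90.
Solving gives a = 1.11640, b = −0.30159.
Then c = 471 − a·329 − b·246 = 177.89.
At (243, 227): z_contact = 271.29 − 68.46 + 177.89 = 380.72 m.
Depth below ground = 433.3 − 380.72 = 52.6 m.

52.6 m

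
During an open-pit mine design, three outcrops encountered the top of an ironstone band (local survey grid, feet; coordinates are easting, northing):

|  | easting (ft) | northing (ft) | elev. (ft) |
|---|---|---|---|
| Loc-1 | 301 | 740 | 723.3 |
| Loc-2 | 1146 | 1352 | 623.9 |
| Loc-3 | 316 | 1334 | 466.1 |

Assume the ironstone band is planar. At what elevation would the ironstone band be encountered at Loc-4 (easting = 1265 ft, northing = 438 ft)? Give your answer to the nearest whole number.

Two edge vectors: Loc-1→Loc-2 = (845, 612, -99.4), Loc-1→Loc-3 = (15, 594, -257.2).
Normal n = (Loc-1→Loc-2) × (Loc-1→Loc-3) = (-98362.8, 215843, 492750).
So ∂z/∂easting = −n_x/n_z = 0.19962 and ∂z/∂northing = −n_y/n_z = −0.43804.
Intercept c from Loc-1: 723.3 − 60.09 + 324.15 = 987.36.
At (1265, 438): z = 252.5 − 191.9 + 987.36 = 1048.0 ft.

1048 ft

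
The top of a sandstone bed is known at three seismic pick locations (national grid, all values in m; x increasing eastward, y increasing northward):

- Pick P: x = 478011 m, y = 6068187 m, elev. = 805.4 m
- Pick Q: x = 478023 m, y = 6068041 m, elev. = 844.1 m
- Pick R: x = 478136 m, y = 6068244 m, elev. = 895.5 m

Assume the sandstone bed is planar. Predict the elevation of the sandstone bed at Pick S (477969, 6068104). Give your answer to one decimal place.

787.8 m

Let the plane be z = a·x + b·y + c.
Pick Q−Pick P: 12a − 146b = 38.7;  Pick R−Pick P: 125a + 57b = 90.1.
Solving gives a = 0.811265448, b = −0.198389141.
Then c = 805.4 − a·478011 − b·6068187 = 816874.00.
At (477969, 6068104): z = 387759.7 − 1203845.9 + 816874.00 = 787.8 m.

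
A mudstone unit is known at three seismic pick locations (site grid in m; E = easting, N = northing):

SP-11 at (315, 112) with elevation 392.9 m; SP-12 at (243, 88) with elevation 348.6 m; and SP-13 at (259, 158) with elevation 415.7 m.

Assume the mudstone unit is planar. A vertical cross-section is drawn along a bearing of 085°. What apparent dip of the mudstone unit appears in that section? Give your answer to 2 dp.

Let the plane be z = a·E + b·N + c.
SP-12−SP-11: −72a − 24b = −44.3;  SP-13−SP-11: −56a + 46b = 22.8.
Solving gives a = 0.32015, b = 0.88540.
Unit vector along 085° is (sin 85°, cos 85°) = (0.9962, 0.0872).
Slope in that direction = a·(0.9962) + b·(0.0872) = 0.39610.
Apparent dip = arctan|0.39610| = 21.61° (true dip is 43.3°, so apparent ≤ true as expected).

21.61°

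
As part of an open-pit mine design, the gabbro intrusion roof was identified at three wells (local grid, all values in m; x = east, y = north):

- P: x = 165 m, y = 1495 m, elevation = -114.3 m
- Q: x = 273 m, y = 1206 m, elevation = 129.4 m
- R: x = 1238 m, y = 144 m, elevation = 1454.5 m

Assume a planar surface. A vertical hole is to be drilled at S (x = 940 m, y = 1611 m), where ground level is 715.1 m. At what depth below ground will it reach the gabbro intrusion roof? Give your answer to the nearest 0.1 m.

Two edge vectors: P→Q = (108, -289, 243.7), P→R = (1073, -1351, 1568.8).
Normal n = (P→Q) × (P→R) = (-124144.5, 92059.7, 164189).
So ∂z/∂x = −n_x/n_z = 0.756107 and ∂z/∂y = −n_y/n_z = −0.560693.
Intercept c from P: -114.3 − 124.76 + 838.24 = 599.18.
At (940, 1611): z_contact = 710.74 − 903.28 + 599.18 = 406.64 m.
Depth below ground = 715.1 − 406.64 = 308.5 m.

308.5 m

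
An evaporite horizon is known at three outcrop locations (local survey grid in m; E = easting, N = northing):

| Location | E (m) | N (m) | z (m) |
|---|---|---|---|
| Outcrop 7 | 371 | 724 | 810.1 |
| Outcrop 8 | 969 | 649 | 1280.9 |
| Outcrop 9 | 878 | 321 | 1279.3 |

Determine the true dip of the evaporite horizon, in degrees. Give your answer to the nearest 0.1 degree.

Two edge vectors: Outcrop 7→Outcrop 8 = (598, -75, 470.8), Outcrop 7→Outcrop 9 = (507, -403, 469.2).
Normal n = (Outcrop 7→Outcrop 8) × (Outcrop 7→Outcrop 9) = (154542.4, -41886, -202969).
So ∂z/∂E = −n_x/n_z = 0.76141 and ∂z/∂N = −n_y/n_z = −0.20637.
Gradient magnitude |∇z| = √(a² + b²) = √(0.57974 + 0.04259) = 0.78888.
True dip = arctan(0.78888) = 38.3°, dipping toward WNW (azimuth ≈ 285°).

38.3°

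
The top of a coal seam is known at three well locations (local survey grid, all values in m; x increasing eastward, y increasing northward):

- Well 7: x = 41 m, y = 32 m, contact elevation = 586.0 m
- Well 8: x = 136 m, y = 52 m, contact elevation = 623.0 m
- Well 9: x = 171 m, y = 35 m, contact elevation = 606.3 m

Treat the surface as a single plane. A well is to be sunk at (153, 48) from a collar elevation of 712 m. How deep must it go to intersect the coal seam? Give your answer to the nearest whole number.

92 m

Let the plane be z = a·x + b·y + c.
Well 8−Well 7: 95a + 20b = 37;  Well 9−Well 7: 130a + 3b = 20.3.
Solving gives a = 0.12743, b = 1.24471.
Then c = 586 − a·41 − b·32 = 540.94.
At (153, 48): z_contact = 19.5 + 59.7 + 540.94 = 620.2 m.
Depth below ground = 712 − 620.2 = 92 m.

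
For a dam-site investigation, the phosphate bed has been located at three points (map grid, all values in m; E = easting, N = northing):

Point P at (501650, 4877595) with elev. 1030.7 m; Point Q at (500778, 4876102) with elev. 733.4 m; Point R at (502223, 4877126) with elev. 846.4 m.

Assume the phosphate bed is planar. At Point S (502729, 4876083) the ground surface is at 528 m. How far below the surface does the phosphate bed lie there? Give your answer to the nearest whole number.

9 m

Two edge vectors: Point P→Point Q = (-872, -1493, -297.3), Point P→Point R = (573, -469, -184.3).
Normal n = (Point P→Point Q) × (Point P→Point R) = (135726.2, -331062.5, 1264457).
So ∂z/∂E = −n_x/n_z = −0.10733951 and ∂z/∂N = −n_y/n_z = 0.26182187.
Intercept c from Point P: 1030.7 + 53846.87 − 1277061.06 = −1222183.49.
At (502729, 4876083): z_contact = −53962.7 + 1276665.2 − 1222183.49 = 519.0 m.
Depth below ground = 528 − 519.0 = 9 m.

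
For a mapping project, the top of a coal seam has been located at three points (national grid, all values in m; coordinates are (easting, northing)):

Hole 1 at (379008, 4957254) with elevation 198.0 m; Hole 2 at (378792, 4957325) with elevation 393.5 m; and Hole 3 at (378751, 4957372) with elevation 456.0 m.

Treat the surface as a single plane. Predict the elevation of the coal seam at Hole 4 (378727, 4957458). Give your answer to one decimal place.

Two edge vectors: Hole 1→Hole 2 = (-216, 71, 195.5), Hole 1→Hole 3 = (-257, 118, 258).
Normal n = (Hole 1→Hole 2) × (Hole 1→Hole 3) = (-4751, 5484.5, -7241).
So ∂z/∂E = −n_x/n_z = −0.656124845 and ∂z/∂N = −n_y/n_z = 0.757423008.
Intercept c from Hole 1: 198 + 248676.57 − 3754738.24 = −3505863.67.
At (378727, 4957458): z = −248492.2 + 3754892.7 − 3505863.67 = 536.9 m.

536.9 m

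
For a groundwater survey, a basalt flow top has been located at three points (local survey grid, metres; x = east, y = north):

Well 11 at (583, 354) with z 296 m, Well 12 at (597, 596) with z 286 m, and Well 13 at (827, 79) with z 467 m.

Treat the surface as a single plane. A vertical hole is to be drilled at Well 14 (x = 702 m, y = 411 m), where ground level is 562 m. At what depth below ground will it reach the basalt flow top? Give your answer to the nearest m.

197 m

Let the plane be z = a·x + b·y + c.
Well 12−Well 11: 14a + 242b = −10;  Well 13−Well 11: 244a − 275b = 171.
Solving gives a = 0.61420, b = −0.07685.
Then c = 296 − a·583 − b·354 = −34.87.
At (702, 411): z_contact = 431.2 − 31.6 − 34.87 = 364.7 m.
Depth below ground = 562 − 364.7 = 197 m.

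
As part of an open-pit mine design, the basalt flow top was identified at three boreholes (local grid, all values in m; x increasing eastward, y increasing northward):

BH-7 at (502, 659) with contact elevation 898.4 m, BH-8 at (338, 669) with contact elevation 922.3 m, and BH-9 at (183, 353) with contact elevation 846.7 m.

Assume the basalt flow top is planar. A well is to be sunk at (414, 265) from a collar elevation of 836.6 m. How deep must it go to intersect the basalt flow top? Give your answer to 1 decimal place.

Two edge vectors: BH-7→BH-8 = (-164, 10, 23.9), BH-7→BH-9 = (-319, -306, -51.7).
Normal n = (BH-7→BH-8) × (BH-7→BH-9) = (6796.4, -16102.9, 53374).
So ∂z/∂x = −n_x/n_z = −0.12734 and ∂z/∂y = −n_y/n_z = 0.30170.
Intercept c from BH-7: 898.4 + 63.92 − 198.82 = 763.50.
At (414, 265): z_contact = −52.72 + 79.95 + 763.50 = 790.74 m.
Depth below ground = 836.6 − 790.74 = 45.9 m.

45.9 m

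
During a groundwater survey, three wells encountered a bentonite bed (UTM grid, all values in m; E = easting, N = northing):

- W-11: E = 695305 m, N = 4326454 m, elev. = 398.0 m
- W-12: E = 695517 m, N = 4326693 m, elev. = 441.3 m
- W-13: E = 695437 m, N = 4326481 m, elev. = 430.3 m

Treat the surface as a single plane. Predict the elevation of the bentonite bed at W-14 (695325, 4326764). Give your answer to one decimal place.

389.5 m

Let the plane be z = a·E + b·N + c.
W-12−W-11: 212a + 239b = 43.3;  W-13−W-11: 132a + 27b = 32.3.
Solving gives a = 0.253663259, b = −0.043835192.
Then c = 398 − a·695305 − b·4326454 = 13675.61.
At (695325, 4326764): z = 176378.4 − 189664.5 + 13675.61 = 389.5 m.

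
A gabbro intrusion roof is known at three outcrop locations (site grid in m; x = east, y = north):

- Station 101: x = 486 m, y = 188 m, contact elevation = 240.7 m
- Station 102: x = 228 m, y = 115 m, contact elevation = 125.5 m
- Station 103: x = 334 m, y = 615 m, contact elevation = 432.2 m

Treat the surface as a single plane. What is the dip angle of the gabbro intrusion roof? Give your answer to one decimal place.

Let the plane be z = a·x + b·y + c.
Station 102−Station 101: −258a − 73b = −115.2;  Station 103−Station 101: −152a + 427b = 191.5.
Solving gives a = 0.29037, b = 0.55184.
Gradient magnitude |∇z| = √(a² + b²) = √(0.08431 + 0.30453) = 0.62357.
True dip = arctan(0.62357) = 31.9°, dipping toward SSW (azimuth ≈ 208°).

31.9°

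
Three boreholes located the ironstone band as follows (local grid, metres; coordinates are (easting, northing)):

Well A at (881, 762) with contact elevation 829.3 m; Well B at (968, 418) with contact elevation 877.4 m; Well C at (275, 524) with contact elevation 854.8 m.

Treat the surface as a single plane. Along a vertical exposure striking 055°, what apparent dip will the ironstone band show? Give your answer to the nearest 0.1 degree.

Let the plane be z = a·E + b·N + c.
Well B−Well A: 87a − 344b = 48.1;  Well C−Well A: −606a − 238b = 25.5.
Solving gives a = 0.01168, b = −0.13687.
Unit vector along 055° is (sin 55°, cos 55°) = (0.8192, 0.5736).
Slope in that direction = a·(0.8192) + b·(0.5736) = −0.06894.
Apparent dip = arctan|0.06894| = 3.9° (true dip is 7.8°, so apparent ≤ true as expected).

3.9°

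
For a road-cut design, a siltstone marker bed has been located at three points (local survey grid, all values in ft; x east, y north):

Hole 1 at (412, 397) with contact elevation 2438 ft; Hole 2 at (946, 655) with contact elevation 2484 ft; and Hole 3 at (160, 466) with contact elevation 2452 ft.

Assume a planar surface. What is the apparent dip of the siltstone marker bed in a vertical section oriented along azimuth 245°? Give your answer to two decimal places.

4.30°

Let the plane be z = a·x + b·y + c.
Hole 2−Hole 1: 534a + 258b = 46;  Hole 3−Hole 1: −252a + 69b = 14.
Solving gives a = −0.00430, b = 0.18719.
Unit vector along 245° is (sin 245°, cos 245°) = (-0.9063, -0.4226).
Slope in that direction = a·(-0.9063) + b·(-0.4226) = −0.07521.
Apparent dip = arctan|0.07521| = 4.30° (true dip is 10.6°, so apparent ≤ true as expected).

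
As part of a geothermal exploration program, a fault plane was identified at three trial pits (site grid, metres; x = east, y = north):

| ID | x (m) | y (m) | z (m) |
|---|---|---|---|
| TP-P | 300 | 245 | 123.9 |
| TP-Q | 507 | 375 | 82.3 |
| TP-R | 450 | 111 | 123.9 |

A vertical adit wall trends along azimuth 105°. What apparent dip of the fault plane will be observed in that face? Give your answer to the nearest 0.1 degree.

Two edge vectors: TP-P→TP-Q = (207, 130, -41.6), TP-P→TP-R = (150, -134, 0).
Normal n = (TP-P→TP-Q) × (TP-P→TP-R) = (-5574.4, -6240, -47238).
So ∂z/∂x = −n_x/n_z = −0.11801 and ∂z/∂y = −n_y/n_z = −0.13210.
Unit vector along 105° is (sin 105°, cos 105°) = (0.9659, -0.2588).
Slope in that direction = a·(0.9659) + b·(-0.2588) = −0.07980.
Apparent dip = arctan|0.07980| = 4.6° (true dip is 10.0°, so apparent ≤ true as expected).

4.6°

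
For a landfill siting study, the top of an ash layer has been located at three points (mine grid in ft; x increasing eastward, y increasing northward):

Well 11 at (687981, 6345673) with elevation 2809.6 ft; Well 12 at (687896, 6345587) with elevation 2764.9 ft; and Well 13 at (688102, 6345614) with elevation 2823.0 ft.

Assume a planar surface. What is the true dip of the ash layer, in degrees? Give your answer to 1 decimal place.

20.3°

Two edge vectors: Well 11→Well 12 = (-85, -86, -44.7), Well 11→Well 13 = (121, -59, 13.4).
Normal n = (Well 11→Well 12) × (Well 11→Well 13) = (-3789.7, -4269.7, 15421).
So ∂z/∂x = −n_x/n_z = 0.24575 and ∂z/∂y = −n_y/n_z = 0.27688.
Gradient magnitude |∇z| = √(a² + b²) = √(0.06039 + 0.07666) = 0.37021.
True dip = arctan(0.37021) = 20.3°, dipping toward SW (azimuth ≈ 222°).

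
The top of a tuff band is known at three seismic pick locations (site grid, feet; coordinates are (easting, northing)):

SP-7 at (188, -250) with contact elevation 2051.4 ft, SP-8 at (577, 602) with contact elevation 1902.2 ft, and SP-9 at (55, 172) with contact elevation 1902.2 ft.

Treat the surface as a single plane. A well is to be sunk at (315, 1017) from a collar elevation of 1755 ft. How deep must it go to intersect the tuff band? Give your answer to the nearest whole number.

30 ft

Let the plane be z = a·E + b·N + c.
SP-8−SP-7: 389a + 852b = −149.2;  SP-9−SP-7: −133a + 422b = −149.2.
Solving gives a = 0.23121, b = −0.28068.
Then c = 2051.4 − a·188 − b·-250 = 1937.76.
At (315, 1017): z_contact = 72.8 − 285.5 + 1937.76 = 1725.1 ft.
Depth below ground = 1755 − 1725.1 = 30 ft.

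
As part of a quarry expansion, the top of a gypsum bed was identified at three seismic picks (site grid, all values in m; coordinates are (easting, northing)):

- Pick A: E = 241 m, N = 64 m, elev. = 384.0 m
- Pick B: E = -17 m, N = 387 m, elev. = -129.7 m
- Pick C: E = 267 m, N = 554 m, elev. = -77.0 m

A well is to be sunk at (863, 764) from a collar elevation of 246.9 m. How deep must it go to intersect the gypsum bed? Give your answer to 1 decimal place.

Let the plane be z = a·E + b·N + c.
Pick B−Pick A: −258a + 323b = −513.7;  Pick C−Pick A: 26a + 490b = −461.
Solving gives a = 0.76258, b = −0.98128.
Then c = 384 − a·241 − b·64 = 263.02.
At (863, 764): z_contact = 658.11 − 749.70 + 263.02 = 171.43 m.
Depth below ground = 246.9 − 171.43 = 75.5 m.

75.5 m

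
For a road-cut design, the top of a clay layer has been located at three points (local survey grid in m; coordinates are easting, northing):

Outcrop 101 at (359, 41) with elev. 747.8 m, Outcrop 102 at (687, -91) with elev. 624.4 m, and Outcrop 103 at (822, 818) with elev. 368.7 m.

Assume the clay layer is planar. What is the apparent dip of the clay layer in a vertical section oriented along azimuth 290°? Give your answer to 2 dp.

19.86°

Two edge vectors: Outcrop 101→Outcrop 102 = (328, -132, -123.4), Outcrop 101→Outcrop 103 = (463, 777, -379.1).
Normal n = (Outcrop 101→Outcrop 102) × (Outcrop 101→Outcrop 103) = (145923, 67210.6, 315972).
So ∂z/∂easting = −n_x/n_z = −0.46182 and ∂z/∂northing = −n_y/n_z = −0.21271.
Unit vector along 290° is (sin 290°, cos 290°) = (-0.9397, 0.3420).
Slope in that direction = a·(-0.9397) + b·(0.3420) = 0.36122.
Apparent dip = arctan|0.36122| = 19.86° (true dip is 27.0°, so apparent ≤ true as expected).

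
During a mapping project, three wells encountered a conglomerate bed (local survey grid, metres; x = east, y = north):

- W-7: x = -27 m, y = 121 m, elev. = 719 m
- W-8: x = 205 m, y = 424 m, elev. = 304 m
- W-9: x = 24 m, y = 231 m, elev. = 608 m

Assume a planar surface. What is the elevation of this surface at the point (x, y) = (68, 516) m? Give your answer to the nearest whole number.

426 m

Two edge vectors: W-7→W-8 = (232, 303, -415), W-7→W-9 = (51, 110, -111).
Normal n = (W-7→W-8) × (W-7→W-9) = (12017, 4587, 10067).
So ∂z/∂x = −n_x/n_z = −1.19370 and ∂z/∂y = −n_y/n_z = −0.45565.
Intercept c from W-7: 719 − 32.23 + 55.13 = 741.90.
At (68, 516): z = −81.2 − 235.1 + 741.90 = 425.6 m.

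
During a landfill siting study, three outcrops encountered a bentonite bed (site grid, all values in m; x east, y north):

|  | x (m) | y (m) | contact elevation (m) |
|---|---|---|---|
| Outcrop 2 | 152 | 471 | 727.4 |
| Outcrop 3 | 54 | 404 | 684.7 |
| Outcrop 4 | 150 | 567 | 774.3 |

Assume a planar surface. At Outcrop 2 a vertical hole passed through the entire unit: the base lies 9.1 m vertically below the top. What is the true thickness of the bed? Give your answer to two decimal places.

Let the plane be z = a·x + b·y + c.
Outcrop 3−Outcrop 2: −98a − 67b = −42.7;  Outcrop 4−Outcrop 2: −2a + 96b = 46.9.
Solving gives a = 0.10028, b = 0.49063.
|∇z| = √(a²+b²) = 0.50077, so dip δ = arctan(0.50077) = 26.60°.
True thickness = vertical thickness × cos δ = 9.1 × cos 26.60° = 8.14 m.

8.14 m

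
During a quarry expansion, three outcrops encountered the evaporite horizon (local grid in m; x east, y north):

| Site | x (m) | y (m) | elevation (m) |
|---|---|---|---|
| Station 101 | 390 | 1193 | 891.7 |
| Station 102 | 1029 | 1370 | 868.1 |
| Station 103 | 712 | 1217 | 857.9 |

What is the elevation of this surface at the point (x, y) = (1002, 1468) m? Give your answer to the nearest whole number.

905 m

Let the plane be z = a·x + b·y + c.
Station 102−Station 101: 639a + 177b = −23.6;  Station 103−Station 101: 322a + 24b = −33.8.
Solving gives a = −0.13002, b = 0.33605.
Then c = 891.7 − a·390 − b·1193 = 541.50.
At (1002, 1468): z = −130.3 + 493.3 + 541.50 = 904.5 m.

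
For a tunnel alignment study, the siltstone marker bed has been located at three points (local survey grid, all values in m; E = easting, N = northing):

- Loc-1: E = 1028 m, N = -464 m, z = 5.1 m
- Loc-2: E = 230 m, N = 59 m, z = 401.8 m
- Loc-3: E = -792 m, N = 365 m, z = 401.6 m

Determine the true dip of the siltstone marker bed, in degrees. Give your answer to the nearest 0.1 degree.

Two edge vectors: Loc-1→Loc-2 = (-798, 523, 396.7), Loc-1→Loc-3 = (-1820, 829, 396.5).
Normal n = (Loc-1→Loc-2) × (Loc-1→Loc-3) = (-121494.8, -405587, 290318).
So ∂z/∂E = −n_x/n_z = 0.41849 and ∂z/∂N = −n_y/n_z = 1.39704.
Gradient magnitude |∇z| = √(a² + b²) = √(0.17513 + 1.95173) = 1.45838.
True dip = arctan(1.45838) = 55.6°, dipping toward SSW (azimuth ≈ 197°).

55.6°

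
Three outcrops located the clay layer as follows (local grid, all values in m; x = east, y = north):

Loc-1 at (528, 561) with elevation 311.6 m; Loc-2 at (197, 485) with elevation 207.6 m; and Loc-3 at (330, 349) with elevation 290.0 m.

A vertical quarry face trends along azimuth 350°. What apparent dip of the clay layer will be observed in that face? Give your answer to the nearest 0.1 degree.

Two edge vectors: Loc-1→Loc-2 = (-331, -76, -104), Loc-1→Loc-3 = (-198, -212, -21.6).
Normal n = (Loc-1→Loc-2) × (Loc-1→Loc-3) = (-20406.4, 13442.4, 55124).
So ∂z/∂x = −n_x/n_z = 0.37019 and ∂z/∂y = −n_y/n_z = −0.24386.
Unit vector along 350° is (sin 350°, cos 350°) = (-0.1736, 0.9848).
Slope in that direction = a·(-0.1736) + b·(0.9848) = −0.30444.
Apparent dip = arctan|0.30444| = 16.9° (true dip is 23.9°, so apparent ≤ true as expected).

16.9°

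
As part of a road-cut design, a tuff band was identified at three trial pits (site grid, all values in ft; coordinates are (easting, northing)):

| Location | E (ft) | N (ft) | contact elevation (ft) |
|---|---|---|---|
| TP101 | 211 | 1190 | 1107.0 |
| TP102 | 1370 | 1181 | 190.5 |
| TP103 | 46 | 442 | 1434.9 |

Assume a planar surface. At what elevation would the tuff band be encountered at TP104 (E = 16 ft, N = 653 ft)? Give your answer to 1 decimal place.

1403.1 ft

Let the plane be z = a·E + b·N + c.
TP102−TP101: 1159a − 9b = −916.5;  TP103−TP101: −165a − 748b = 327.9.
Solving gives a = −0.792814, b = −0.263484.
Then c = 1107 − a·211 − b·1190 = 1587.83.
At (16, 653): z = −12.7 − 172.1 + 1587.83 = 1403.1 ft.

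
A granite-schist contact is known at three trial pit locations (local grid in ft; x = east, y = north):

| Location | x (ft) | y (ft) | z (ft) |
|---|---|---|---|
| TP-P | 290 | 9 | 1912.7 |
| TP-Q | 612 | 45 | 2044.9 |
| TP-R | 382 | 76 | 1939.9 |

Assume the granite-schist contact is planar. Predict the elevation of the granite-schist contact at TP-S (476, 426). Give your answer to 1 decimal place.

Two edge vectors: TP-P→TP-Q = (322, 36, 132.2), TP-P→TP-R = (92, 67, 27.2).
Normal n = (TP-P→TP-Q) × (TP-P→TP-R) = (-7878.2, 3404, 18262).
So ∂z/∂x = −n_x/n_z = 0.43140 and ∂z/∂y = −n_y/n_z = −0.18640.
Intercept c from TP-P: 1912.7 − 125.11 + 1.68 = 1789.27.
At (476, 426): z = 205.3 − 79.4 + 1789.27 = 1915.2 ft.

1915.2 ft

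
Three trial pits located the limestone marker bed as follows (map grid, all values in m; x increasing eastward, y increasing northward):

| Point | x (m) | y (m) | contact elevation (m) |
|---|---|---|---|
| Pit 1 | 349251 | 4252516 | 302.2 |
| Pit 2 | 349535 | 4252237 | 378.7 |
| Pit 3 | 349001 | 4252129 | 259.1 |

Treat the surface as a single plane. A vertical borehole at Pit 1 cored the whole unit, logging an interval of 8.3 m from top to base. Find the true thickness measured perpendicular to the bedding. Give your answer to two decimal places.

8.08 m

Two edge vectors: Pit 1→Pit 2 = (284, -279, 76.5), Pit 1→Pit 3 = (-250, -387, -43.1).
Normal n = (Pit 1→Pit 2) × (Pit 1→Pit 3) = (41630.4, -6884.6, -179658).
So ∂z/∂x = −n_x/n_z = 0.23172 and ∂z/∂y = −n_y/n_z = −0.03832.
|∇z| = √(a²+b²) = 0.23487, so dip δ = arctan(0.23487) = 13.22°.
True thickness = vertical thickness × cos δ = 8.3 × cos 13.22° = 8.08 m.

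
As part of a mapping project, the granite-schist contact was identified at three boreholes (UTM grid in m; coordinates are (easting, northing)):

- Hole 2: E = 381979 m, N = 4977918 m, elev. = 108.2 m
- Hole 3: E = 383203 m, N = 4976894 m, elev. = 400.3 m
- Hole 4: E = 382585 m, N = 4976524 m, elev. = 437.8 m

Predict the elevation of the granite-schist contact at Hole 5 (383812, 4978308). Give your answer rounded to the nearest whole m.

Let the plane be z = a·E + b·N + c.
Hole 3−Hole 2: 1224a − 1024b = 292.1;  Hole 4−Hole 2: 606a − 1394b = 329.6.
Solving gives a = 0.06417632, b = −0.20854315.
Then c = 108.2 − a·381979 − b·4977918 = 1013704.89.
At (383812, 4978308): z = 24631.6 − 1038192.0 + 1013704.89 = 144.5 m.

145 m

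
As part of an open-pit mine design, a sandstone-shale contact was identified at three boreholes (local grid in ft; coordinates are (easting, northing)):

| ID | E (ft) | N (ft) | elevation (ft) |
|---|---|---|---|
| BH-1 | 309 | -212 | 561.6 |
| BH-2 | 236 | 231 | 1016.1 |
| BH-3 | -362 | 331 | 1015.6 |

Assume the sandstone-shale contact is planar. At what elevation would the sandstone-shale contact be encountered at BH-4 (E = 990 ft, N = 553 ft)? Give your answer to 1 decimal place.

1489.5 ft

Let the plane be z = a·E + b·N + c.
BH-2−BH-1: −73a + 443b = 454.5;  BH-3−BH-1: −671a + 543b = 454.
Solving gives a = 0.17729, b = 1.05517.
Then c = 561.6 − a·309 − b·-212 = 730.52.
At (990, 553): z = 175.5 + 583.5 + 730.52 = 1489.5 ft.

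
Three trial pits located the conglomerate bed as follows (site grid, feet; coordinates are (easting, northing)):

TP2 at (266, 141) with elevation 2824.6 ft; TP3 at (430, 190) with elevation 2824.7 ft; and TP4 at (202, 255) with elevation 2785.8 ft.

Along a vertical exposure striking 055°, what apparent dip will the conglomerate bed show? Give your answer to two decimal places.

Two edge vectors: TP2→TP3 = (164, 49, 0.1), TP2→TP4 = (-64, 114, -38.8).
Normal n = (TP2→TP3) × (TP2→TP4) = (-1912.6, 6356.8, 21832).
So ∂z/∂E = −n_x/n_z = 0.08761 and ∂z/∂N = −n_y/n_z = −0.29117.
Unit vector along 055° is (sin 55°, cos 55°) = (0.8192, 0.5736).
Slope in that direction = a·(0.8192) + b·(0.5736) = −0.09525.
Apparent dip = arctan|0.09525| = 5.44° (true dip is 16.9°, so apparent ≤ true as expected).

5.44°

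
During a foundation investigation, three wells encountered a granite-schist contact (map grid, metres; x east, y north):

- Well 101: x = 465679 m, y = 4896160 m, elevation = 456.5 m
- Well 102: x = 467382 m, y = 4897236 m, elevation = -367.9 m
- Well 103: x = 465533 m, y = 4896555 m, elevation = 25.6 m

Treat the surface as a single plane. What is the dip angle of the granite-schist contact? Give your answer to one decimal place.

Two edge vectors: Well 101→Well 102 = (1703, 1076, -824.4), Well 101→Well 103 = (-146, 395, -430.9).
Normal n = (Well 101→Well 102) × (Well 101→Well 103) = (-138010.4, 854185.1, 829781).
So ∂z/∂x = −n_x/n_z = 0.16632 and ∂z/∂y = −n_y/n_z = −1.02941.
Gradient magnitude |∇z| = √(a² + b²) = √(0.02766 + 1.05969) = 1.04276.
True dip = arctan(1.04276) = 46.2°, dipping toward N (azimuth ≈ 351°).

46.2°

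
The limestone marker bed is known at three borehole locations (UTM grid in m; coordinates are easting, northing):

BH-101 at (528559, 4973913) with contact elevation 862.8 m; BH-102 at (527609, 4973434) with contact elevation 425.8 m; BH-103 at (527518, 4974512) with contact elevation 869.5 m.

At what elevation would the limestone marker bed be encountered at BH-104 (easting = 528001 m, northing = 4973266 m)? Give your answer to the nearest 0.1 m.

Two edge vectors: BH-101→BH-102 = (-950, -479, -437), BH-101→BH-103 = (-1041, 599, 6.7).
Normal n = (BH-101→BH-102) × (BH-101→BH-103) = (258553.7, 461282, -1067689).
So ∂z/∂easting = −n_x/n_z = 0.242161997 and ∂z/∂northing = −n_y/n_z = 0.432037794.
Intercept c from BH-101: 862.8 − 127996.90 − 2148918.40 = −2276052.50.
At (528001, 4973266): z = 127861.8 + 2148638.9 − 2276052.50 = 448.1 m.

448.1 m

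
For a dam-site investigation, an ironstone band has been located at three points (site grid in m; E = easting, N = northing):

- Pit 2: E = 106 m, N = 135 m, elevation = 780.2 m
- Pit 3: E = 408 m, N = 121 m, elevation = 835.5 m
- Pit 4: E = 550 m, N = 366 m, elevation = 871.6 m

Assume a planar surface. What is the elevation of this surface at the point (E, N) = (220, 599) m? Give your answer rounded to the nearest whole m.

820 m

Let the plane be z = a·E + b·N + c.
Pit 3−Pit 2: 302a − 14b = 55.3;  Pit 4−Pit 2: 444a + 231b = 91.4.
Solving gives a = 0.18497, b = 0.04014.
Then c = 780.2 − a·106 − b·135 = 755.17.
At (220, 599): z = 40.7 + 24.0 + 755.17 = 819.9 m.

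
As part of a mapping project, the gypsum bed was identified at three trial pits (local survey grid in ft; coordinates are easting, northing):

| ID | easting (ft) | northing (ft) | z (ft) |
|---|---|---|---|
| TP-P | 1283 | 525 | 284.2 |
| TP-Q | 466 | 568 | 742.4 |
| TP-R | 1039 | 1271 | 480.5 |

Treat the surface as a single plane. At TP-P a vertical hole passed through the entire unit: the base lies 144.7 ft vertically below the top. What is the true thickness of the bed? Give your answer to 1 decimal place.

126.1 ft

Two edge vectors: TP-P→TP-Q = (-817, 43, 458.2), TP-P→TP-R = (-244, 746, 196.3).
Normal n = (TP-P→TP-Q) × (TP-P→TP-R) = (-333376.3, 48576.3, -598990).
So ∂z/∂easting = −n_x/n_z = −0.55656 and ∂z/∂northing = −n_y/n_z = 0.08110.
|∇z| = √(a²+b²) = 0.56244, so dip δ = arctan(0.56244) = 29.36°.
True thickness = vertical thickness × cos δ = 144.7 × cos 29.36° = 126.1 ft.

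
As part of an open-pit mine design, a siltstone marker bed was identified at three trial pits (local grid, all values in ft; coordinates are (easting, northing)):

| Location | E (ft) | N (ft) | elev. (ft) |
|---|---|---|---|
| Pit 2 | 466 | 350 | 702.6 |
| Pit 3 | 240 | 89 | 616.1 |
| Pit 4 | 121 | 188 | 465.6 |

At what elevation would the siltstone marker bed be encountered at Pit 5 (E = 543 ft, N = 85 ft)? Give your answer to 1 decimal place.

889.2 ft

Two edge vectors: Pit 2→Pit 3 = (-226, -261, -86.5), Pit 2→Pit 4 = (-345, -162, -237).
Normal n = (Pit 2→Pit 3) × (Pit 2→Pit 4) = (47844, -23719.5, -53433).
So ∂z/∂E = −n_x/n_z = 0.89540 and ∂z/∂N = −n_y/n_z = −0.44391.
Intercept c from Pit 2: 702.6 − 417.26 + 155.37 = 440.71.
At (543, 85): z = 486.2 − 37.7 + 440.71 = 889.2 ft.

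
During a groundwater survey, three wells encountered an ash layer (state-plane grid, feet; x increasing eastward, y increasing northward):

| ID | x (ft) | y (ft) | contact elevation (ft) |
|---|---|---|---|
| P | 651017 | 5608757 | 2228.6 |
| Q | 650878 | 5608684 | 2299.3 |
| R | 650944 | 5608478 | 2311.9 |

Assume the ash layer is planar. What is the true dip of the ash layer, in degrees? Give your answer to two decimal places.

24.26°

Let the plane be z = a·x + b·y + c.
Q−P: −139a − 73b = 70.7;  R−P: −73a − 279b = 83.3.
Solving gives a = −0.40788, b = −0.19185.
Gradient magnitude |∇z| = √(a² + b²) = √(0.16637 + 0.03680) = 0.45074.
True dip = arctan(0.45074) = 24.26°, dipping toward ENE (azimuth ≈ 065°).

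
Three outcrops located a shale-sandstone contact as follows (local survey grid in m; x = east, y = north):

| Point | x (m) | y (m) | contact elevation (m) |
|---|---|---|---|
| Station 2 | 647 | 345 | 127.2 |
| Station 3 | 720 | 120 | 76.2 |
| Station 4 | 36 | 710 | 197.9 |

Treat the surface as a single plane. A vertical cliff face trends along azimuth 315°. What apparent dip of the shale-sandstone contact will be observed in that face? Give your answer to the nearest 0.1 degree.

Let the plane be z = a·x + b·y + c.
Station 3−Station 2: 73a − 225b = −51;  Station 4−Station 2: −611a + 365b = 70.7.
Solving gives a = 0.02443, b = 0.23459.
Unit vector along 315° is (sin 315°, cos 315°) = (-0.7071, 0.7071).
Slope in that direction = a·(-0.7071) + b·(0.7071) = 0.14861.
Apparent dip = arctan|0.14861| = 8.5° (true dip is 13.3°, so apparent ≤ true as expected).

8.5°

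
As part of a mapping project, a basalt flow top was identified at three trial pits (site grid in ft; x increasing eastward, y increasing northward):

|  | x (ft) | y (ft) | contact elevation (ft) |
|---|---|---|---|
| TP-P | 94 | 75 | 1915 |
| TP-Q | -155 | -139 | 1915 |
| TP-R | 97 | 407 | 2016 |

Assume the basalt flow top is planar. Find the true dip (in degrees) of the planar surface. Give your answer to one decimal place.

Two edge vectors: TP-P→TP-Q = (-249, -214, 0), TP-P→TP-R = (3, 332, 101).
Normal n = (TP-P→TP-Q) × (TP-P→TP-R) = (-21614, 25149, -82026).
So ∂z/∂x = −n_x/n_z = −0.26350 and ∂z/∂y = −n_y/n_z = 0.30660.
Gradient magnitude |∇z| = √(a² + b²) = √(0.06943 + 0.09400) = 0.40427.
True dip = arctan(0.40427) = 22.0°, dipping toward SE (azimuth ≈ 139°).

22.0°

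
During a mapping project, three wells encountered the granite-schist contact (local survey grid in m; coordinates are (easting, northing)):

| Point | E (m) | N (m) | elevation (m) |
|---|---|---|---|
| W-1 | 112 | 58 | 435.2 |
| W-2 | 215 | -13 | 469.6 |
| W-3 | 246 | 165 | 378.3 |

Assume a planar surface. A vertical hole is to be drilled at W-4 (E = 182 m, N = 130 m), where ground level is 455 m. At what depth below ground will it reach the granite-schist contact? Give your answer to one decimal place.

57.7 m

Two edge vectors: W-1→W-2 = (103, -71, 34.4), W-1→W-3 = (134, 107, -56.9).
Normal n = (W-1→W-2) × (W-1→W-3) = (359.1, 10470.3, 20535).
So ∂z/∂E = −n_x/n_z = −0.01749 and ∂z/∂N = −n_y/n_z = −0.50988.
Intercept c from W-1: 435.2 + 1.96 + 29.57 = 466.73.
At (182, 130): z_contact = −3.18 − 66.28 + 466.73 = 397.26 m.
Depth below ground = 455 − 397.26 = 57.7 m.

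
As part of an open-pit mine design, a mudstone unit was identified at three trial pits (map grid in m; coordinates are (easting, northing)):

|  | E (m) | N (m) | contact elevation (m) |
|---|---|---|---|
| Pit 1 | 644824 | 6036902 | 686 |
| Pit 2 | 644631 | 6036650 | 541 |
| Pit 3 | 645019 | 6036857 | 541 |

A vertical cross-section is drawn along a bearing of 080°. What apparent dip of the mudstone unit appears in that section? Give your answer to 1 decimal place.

18.9°

Two edge vectors: Pit 1→Pit 2 = (-193, -252, -145), Pit 1→Pit 3 = (195, -45, -145).
Normal n = (Pit 1→Pit 2) × (Pit 1→Pit 3) = (30015, -56260, 57825).
So ∂z/∂E = −n_x/n_z = −0.51907 and ∂z/∂N = −n_y/n_z = 0.97294.
Unit vector along 080° is (sin 80°, cos 80°) = (0.9848, 0.1736).
Slope in that direction = a·(0.9848) + b·(0.1736) = −0.34223.
Apparent dip = arctan|0.34223| = 18.9° (true dip is 47.8°, so apparent ≤ true as expected).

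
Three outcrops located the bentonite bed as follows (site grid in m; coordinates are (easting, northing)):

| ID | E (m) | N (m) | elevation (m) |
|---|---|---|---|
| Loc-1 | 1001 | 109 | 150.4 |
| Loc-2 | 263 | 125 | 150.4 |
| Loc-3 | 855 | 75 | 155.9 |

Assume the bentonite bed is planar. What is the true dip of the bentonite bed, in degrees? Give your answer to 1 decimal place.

8.4°

Let the plane be z = a·E + b·N + c.
Loc-2−Loc-1: −738a + 16b = 0;  Loc-3−Loc-1: −146a − 34b = 5.5.
Solving gives a = −0.00321, b = −0.14799.
Gradient magnitude |∇z| = √(a² + b²) = √(0.00001 + 0.02190) = 0.14802.
True dip = arctan(0.14802) = 8.4°, dipping toward N (azimuth ≈ 001°).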